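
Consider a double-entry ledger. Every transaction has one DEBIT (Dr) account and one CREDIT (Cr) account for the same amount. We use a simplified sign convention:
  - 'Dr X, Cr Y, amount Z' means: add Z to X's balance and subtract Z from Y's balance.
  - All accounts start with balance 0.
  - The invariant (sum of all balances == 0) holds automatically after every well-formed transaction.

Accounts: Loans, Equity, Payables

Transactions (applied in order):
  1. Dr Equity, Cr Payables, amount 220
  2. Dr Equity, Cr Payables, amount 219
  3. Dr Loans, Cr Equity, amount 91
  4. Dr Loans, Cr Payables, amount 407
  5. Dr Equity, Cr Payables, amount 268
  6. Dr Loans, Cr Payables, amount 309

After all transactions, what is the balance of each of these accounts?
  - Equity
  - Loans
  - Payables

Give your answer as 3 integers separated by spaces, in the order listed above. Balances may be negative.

After txn 1 (Dr Equity, Cr Payables, amount 220): Equity=220 Payables=-220
After txn 2 (Dr Equity, Cr Payables, amount 219): Equity=439 Payables=-439
After txn 3 (Dr Loans, Cr Equity, amount 91): Equity=348 Loans=91 Payables=-439
After txn 4 (Dr Loans, Cr Payables, amount 407): Equity=348 Loans=498 Payables=-846
After txn 5 (Dr Equity, Cr Payables, amount 268): Equity=616 Loans=498 Payables=-1114
After txn 6 (Dr Loans, Cr Payables, amount 309): Equity=616 Loans=807 Payables=-1423

Answer: 616 807 -1423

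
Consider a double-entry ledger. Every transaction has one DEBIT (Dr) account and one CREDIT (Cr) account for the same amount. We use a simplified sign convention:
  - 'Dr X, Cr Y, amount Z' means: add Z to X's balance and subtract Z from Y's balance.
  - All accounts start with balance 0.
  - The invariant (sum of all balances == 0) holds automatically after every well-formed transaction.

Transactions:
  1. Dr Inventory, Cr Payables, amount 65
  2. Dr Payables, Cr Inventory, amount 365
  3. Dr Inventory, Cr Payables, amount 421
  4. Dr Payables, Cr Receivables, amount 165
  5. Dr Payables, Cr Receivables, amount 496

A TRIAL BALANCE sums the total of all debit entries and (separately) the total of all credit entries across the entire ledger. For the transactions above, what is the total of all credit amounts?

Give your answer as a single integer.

Txn 1: credit+=65
Txn 2: credit+=365
Txn 3: credit+=421
Txn 4: credit+=165
Txn 5: credit+=496
Total credits = 1512

Answer: 1512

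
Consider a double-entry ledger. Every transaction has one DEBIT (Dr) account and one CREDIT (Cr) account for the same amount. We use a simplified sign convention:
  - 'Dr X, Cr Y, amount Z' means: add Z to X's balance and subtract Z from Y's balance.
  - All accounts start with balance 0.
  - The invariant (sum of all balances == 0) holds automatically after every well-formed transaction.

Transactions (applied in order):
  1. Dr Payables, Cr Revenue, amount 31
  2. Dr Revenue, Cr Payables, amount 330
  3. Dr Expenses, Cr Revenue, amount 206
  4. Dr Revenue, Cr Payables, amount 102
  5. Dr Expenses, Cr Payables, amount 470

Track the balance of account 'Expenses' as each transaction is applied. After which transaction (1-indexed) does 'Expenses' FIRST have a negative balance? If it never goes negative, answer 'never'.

After txn 1: Expenses=0
After txn 2: Expenses=0
After txn 3: Expenses=206
After txn 4: Expenses=206
After txn 5: Expenses=676

Answer: never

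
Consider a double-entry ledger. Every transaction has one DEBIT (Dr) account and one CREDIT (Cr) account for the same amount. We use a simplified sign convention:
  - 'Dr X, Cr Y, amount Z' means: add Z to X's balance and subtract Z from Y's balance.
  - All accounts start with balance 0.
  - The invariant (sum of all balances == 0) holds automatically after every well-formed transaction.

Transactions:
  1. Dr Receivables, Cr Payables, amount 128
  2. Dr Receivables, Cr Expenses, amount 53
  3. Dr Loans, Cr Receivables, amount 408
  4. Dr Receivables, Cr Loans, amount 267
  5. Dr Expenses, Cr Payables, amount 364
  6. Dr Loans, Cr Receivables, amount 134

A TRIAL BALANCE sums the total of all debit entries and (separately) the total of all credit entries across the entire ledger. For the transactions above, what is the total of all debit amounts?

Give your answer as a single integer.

Txn 1: debit+=128
Txn 2: debit+=53
Txn 3: debit+=408
Txn 4: debit+=267
Txn 5: debit+=364
Txn 6: debit+=134
Total debits = 1354

Answer: 1354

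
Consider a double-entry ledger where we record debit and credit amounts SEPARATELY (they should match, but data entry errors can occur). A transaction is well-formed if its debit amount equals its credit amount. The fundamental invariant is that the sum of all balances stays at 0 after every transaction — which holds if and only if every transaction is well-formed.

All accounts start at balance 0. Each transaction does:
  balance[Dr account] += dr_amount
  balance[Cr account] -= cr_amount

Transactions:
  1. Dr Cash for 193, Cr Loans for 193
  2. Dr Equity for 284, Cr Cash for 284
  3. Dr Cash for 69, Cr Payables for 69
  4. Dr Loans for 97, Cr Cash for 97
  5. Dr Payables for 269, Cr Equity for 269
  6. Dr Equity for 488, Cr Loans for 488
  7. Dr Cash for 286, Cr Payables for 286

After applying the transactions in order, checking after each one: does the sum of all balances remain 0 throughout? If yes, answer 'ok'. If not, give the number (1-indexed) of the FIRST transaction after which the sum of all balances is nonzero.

Answer: ok

Derivation:
After txn 1: dr=193 cr=193 sum_balances=0
After txn 2: dr=284 cr=284 sum_balances=0
After txn 3: dr=69 cr=69 sum_balances=0
After txn 4: dr=97 cr=97 sum_balances=0
After txn 5: dr=269 cr=269 sum_balances=0
After txn 6: dr=488 cr=488 sum_balances=0
After txn 7: dr=286 cr=286 sum_balances=0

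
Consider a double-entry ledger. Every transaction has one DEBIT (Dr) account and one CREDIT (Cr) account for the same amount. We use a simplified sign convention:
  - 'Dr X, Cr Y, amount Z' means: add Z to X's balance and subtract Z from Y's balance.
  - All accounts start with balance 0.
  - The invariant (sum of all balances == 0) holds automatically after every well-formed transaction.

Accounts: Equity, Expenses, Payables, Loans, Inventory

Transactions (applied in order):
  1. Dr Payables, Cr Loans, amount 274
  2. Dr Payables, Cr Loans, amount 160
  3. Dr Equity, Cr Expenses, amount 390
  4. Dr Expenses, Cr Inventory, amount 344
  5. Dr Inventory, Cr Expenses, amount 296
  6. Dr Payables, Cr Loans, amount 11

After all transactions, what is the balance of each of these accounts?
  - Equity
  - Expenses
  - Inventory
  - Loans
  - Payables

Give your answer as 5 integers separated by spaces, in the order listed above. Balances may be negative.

Answer: 390 -342 -48 -445 445

Derivation:
After txn 1 (Dr Payables, Cr Loans, amount 274): Loans=-274 Payables=274
After txn 2 (Dr Payables, Cr Loans, amount 160): Loans=-434 Payables=434
After txn 3 (Dr Equity, Cr Expenses, amount 390): Equity=390 Expenses=-390 Loans=-434 Payables=434
After txn 4 (Dr Expenses, Cr Inventory, amount 344): Equity=390 Expenses=-46 Inventory=-344 Loans=-434 Payables=434
After txn 5 (Dr Inventory, Cr Expenses, amount 296): Equity=390 Expenses=-342 Inventory=-48 Loans=-434 Payables=434
After txn 6 (Dr Payables, Cr Loans, amount 11): Equity=390 Expenses=-342 Inventory=-48 Loans=-445 Payables=445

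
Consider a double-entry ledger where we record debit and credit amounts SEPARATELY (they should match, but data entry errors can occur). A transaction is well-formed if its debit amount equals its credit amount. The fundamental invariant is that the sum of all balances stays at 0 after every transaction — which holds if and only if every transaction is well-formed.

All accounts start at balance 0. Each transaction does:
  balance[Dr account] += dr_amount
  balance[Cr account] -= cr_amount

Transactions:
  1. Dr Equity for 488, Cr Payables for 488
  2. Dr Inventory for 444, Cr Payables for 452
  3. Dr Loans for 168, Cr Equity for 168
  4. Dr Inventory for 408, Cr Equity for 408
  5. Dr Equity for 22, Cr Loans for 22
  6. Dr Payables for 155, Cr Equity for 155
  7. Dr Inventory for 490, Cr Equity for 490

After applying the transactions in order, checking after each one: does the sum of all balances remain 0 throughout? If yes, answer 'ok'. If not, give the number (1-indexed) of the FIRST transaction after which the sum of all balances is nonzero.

After txn 1: dr=488 cr=488 sum_balances=0
After txn 2: dr=444 cr=452 sum_balances=-8
After txn 3: dr=168 cr=168 sum_balances=-8
After txn 4: dr=408 cr=408 sum_balances=-8
After txn 5: dr=22 cr=22 sum_balances=-8
After txn 6: dr=155 cr=155 sum_balances=-8
After txn 7: dr=490 cr=490 sum_balances=-8

Answer: 2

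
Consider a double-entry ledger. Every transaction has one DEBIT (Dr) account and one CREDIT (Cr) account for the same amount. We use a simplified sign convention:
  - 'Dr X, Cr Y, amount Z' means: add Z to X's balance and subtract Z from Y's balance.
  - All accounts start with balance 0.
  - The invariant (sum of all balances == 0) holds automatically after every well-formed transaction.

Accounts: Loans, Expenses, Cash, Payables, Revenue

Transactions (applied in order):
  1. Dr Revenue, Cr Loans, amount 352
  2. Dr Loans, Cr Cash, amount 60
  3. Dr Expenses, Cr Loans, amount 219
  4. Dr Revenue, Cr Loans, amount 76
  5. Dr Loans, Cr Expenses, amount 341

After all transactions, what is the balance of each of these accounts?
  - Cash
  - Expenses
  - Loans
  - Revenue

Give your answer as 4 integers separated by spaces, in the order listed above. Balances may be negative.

Answer: -60 -122 -246 428

Derivation:
After txn 1 (Dr Revenue, Cr Loans, amount 352): Loans=-352 Revenue=352
After txn 2 (Dr Loans, Cr Cash, amount 60): Cash=-60 Loans=-292 Revenue=352
After txn 3 (Dr Expenses, Cr Loans, amount 219): Cash=-60 Expenses=219 Loans=-511 Revenue=352
After txn 4 (Dr Revenue, Cr Loans, amount 76): Cash=-60 Expenses=219 Loans=-587 Revenue=428
After txn 5 (Dr Loans, Cr Expenses, amount 341): Cash=-60 Expenses=-122 Loans=-246 Revenue=428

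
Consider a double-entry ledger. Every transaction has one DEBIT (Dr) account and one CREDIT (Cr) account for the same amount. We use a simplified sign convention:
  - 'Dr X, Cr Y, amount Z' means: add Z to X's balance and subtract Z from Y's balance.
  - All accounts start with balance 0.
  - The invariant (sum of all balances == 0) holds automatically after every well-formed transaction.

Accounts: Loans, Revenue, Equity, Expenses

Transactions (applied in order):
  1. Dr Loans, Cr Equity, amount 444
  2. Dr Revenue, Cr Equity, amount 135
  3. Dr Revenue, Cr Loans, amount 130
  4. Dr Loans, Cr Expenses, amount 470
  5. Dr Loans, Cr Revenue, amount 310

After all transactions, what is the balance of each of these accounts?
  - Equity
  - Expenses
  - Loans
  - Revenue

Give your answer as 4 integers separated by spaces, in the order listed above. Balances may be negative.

After txn 1 (Dr Loans, Cr Equity, amount 444): Equity=-444 Loans=444
After txn 2 (Dr Revenue, Cr Equity, amount 135): Equity=-579 Loans=444 Revenue=135
After txn 3 (Dr Revenue, Cr Loans, amount 130): Equity=-579 Loans=314 Revenue=265
After txn 4 (Dr Loans, Cr Expenses, amount 470): Equity=-579 Expenses=-470 Loans=784 Revenue=265
After txn 5 (Dr Loans, Cr Revenue, amount 310): Equity=-579 Expenses=-470 Loans=1094 Revenue=-45

Answer: -579 -470 1094 -45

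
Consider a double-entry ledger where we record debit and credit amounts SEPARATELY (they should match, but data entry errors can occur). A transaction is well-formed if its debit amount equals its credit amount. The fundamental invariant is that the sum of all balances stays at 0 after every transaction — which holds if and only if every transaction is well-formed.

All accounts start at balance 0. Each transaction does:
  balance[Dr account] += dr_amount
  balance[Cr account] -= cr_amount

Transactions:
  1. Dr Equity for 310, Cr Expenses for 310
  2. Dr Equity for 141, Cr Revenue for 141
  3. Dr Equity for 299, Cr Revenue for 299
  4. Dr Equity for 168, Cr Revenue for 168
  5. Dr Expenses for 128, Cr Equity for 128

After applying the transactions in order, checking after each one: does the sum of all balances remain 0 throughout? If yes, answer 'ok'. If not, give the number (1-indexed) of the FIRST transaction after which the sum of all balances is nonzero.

Answer: ok

Derivation:
After txn 1: dr=310 cr=310 sum_balances=0
After txn 2: dr=141 cr=141 sum_balances=0
After txn 3: dr=299 cr=299 sum_balances=0
After txn 4: dr=168 cr=168 sum_balances=0
After txn 5: dr=128 cr=128 sum_balances=0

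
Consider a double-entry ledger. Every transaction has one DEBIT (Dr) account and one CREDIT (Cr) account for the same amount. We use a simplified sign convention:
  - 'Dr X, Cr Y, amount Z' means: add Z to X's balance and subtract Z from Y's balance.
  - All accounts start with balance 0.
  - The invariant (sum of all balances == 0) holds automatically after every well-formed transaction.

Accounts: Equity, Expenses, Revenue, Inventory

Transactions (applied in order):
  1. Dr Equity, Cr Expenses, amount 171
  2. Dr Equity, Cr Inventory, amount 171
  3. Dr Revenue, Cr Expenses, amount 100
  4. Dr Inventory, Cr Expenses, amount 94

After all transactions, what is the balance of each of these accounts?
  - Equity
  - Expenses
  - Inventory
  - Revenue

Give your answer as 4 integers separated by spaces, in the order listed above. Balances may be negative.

After txn 1 (Dr Equity, Cr Expenses, amount 171): Equity=171 Expenses=-171
After txn 2 (Dr Equity, Cr Inventory, amount 171): Equity=342 Expenses=-171 Inventory=-171
After txn 3 (Dr Revenue, Cr Expenses, amount 100): Equity=342 Expenses=-271 Inventory=-171 Revenue=100
After txn 4 (Dr Inventory, Cr Expenses, amount 94): Equity=342 Expenses=-365 Inventory=-77 Revenue=100

Answer: 342 -365 -77 100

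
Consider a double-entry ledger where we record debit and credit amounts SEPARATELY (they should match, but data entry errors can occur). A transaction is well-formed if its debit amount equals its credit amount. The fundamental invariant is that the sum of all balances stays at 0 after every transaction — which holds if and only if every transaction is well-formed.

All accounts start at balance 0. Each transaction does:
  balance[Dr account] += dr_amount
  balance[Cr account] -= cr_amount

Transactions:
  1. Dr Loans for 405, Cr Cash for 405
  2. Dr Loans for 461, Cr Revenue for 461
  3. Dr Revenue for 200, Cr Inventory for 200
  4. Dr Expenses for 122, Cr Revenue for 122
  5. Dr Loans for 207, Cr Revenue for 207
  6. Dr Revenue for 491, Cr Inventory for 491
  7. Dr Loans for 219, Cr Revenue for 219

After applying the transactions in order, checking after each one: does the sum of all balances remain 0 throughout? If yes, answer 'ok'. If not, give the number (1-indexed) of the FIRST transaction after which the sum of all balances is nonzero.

After txn 1: dr=405 cr=405 sum_balances=0
After txn 2: dr=461 cr=461 sum_balances=0
After txn 3: dr=200 cr=200 sum_balances=0
After txn 4: dr=122 cr=122 sum_balances=0
After txn 5: dr=207 cr=207 sum_balances=0
After txn 6: dr=491 cr=491 sum_balances=0
After txn 7: dr=219 cr=219 sum_balances=0

Answer: ok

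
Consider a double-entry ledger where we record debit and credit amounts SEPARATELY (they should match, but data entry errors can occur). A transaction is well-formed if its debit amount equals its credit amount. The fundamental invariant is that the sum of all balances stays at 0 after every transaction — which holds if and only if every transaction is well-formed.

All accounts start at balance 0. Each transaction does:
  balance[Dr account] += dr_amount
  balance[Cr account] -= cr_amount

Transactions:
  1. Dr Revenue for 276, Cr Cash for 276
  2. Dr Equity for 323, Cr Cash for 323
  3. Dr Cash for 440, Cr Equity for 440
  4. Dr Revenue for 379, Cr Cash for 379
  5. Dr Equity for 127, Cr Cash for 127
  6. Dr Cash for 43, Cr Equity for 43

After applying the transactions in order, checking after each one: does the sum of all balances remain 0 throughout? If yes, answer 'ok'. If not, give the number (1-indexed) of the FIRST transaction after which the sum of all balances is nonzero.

After txn 1: dr=276 cr=276 sum_balances=0
After txn 2: dr=323 cr=323 sum_balances=0
After txn 3: dr=440 cr=440 sum_balances=0
After txn 4: dr=379 cr=379 sum_balances=0
After txn 5: dr=127 cr=127 sum_balances=0
After txn 6: dr=43 cr=43 sum_balances=0

Answer: ok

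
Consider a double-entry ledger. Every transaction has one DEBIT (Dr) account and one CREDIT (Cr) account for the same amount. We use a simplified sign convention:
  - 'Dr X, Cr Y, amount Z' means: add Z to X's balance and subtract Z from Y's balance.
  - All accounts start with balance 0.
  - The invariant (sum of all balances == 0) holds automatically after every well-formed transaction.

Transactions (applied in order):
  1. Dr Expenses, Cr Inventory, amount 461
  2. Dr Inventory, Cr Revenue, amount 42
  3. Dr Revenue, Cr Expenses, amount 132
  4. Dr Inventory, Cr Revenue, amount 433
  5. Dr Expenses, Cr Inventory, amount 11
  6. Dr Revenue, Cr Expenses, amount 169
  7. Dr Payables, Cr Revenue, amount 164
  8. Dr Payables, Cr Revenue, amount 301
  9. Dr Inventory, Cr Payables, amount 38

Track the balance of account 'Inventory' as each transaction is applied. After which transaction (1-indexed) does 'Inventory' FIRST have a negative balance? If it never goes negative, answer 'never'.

After txn 1: Inventory=-461

Answer: 1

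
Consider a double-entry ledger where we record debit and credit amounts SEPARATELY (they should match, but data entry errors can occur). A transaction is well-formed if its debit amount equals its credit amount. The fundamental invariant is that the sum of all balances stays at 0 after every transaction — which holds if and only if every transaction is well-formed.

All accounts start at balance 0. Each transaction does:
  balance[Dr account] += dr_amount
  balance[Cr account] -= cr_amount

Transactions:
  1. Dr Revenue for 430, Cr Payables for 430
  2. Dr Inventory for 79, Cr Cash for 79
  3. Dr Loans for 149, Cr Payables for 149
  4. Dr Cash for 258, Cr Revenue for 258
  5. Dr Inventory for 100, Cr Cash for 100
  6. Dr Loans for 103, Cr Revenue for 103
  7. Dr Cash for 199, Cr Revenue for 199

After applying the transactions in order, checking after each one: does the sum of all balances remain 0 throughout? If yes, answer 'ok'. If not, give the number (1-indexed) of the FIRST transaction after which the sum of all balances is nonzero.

Answer: ok

Derivation:
After txn 1: dr=430 cr=430 sum_balances=0
After txn 2: dr=79 cr=79 sum_balances=0
After txn 3: dr=149 cr=149 sum_balances=0
After txn 4: dr=258 cr=258 sum_balances=0
After txn 5: dr=100 cr=100 sum_balances=0
After txn 6: dr=103 cr=103 sum_balances=0
After txn 7: dr=199 cr=199 sum_balances=0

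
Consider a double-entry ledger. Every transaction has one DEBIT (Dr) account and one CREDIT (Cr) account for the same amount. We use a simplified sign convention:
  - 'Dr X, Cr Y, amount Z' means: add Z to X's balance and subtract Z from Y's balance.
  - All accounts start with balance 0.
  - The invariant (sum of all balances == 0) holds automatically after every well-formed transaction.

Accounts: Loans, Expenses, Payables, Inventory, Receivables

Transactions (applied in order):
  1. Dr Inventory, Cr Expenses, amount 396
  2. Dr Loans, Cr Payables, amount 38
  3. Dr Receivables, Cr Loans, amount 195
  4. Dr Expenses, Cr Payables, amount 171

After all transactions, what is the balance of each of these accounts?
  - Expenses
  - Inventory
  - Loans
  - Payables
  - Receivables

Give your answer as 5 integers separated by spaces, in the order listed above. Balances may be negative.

Answer: -225 396 -157 -209 195

Derivation:
After txn 1 (Dr Inventory, Cr Expenses, amount 396): Expenses=-396 Inventory=396
After txn 2 (Dr Loans, Cr Payables, amount 38): Expenses=-396 Inventory=396 Loans=38 Payables=-38
After txn 3 (Dr Receivables, Cr Loans, amount 195): Expenses=-396 Inventory=396 Loans=-157 Payables=-38 Receivables=195
After txn 4 (Dr Expenses, Cr Payables, amount 171): Expenses=-225 Inventory=396 Loans=-157 Payables=-209 Receivables=195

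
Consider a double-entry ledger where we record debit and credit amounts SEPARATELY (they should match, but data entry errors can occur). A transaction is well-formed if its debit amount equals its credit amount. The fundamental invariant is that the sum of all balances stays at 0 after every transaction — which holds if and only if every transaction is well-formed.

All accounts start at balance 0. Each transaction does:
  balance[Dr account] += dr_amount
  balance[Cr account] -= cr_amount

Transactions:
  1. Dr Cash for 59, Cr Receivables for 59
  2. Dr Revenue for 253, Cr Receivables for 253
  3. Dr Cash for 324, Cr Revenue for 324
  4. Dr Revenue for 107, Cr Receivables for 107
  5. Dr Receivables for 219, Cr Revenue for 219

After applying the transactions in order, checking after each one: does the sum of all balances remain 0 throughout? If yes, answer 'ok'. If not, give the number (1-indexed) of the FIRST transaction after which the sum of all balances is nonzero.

Answer: ok

Derivation:
After txn 1: dr=59 cr=59 sum_balances=0
After txn 2: dr=253 cr=253 sum_balances=0
After txn 3: dr=324 cr=324 sum_balances=0
After txn 4: dr=107 cr=107 sum_balances=0
After txn 5: dr=219 cr=219 sum_balances=0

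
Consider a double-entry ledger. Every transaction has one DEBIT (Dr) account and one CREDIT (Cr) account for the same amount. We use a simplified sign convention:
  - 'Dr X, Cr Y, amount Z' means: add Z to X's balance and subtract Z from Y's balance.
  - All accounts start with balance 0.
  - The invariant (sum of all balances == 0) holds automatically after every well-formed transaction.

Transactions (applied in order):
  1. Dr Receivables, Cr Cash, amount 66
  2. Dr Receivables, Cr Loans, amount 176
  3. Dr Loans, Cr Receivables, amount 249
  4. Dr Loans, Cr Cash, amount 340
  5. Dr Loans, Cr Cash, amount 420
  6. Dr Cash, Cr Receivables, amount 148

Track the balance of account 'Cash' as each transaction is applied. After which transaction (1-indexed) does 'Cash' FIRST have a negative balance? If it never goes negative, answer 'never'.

After txn 1: Cash=-66

Answer: 1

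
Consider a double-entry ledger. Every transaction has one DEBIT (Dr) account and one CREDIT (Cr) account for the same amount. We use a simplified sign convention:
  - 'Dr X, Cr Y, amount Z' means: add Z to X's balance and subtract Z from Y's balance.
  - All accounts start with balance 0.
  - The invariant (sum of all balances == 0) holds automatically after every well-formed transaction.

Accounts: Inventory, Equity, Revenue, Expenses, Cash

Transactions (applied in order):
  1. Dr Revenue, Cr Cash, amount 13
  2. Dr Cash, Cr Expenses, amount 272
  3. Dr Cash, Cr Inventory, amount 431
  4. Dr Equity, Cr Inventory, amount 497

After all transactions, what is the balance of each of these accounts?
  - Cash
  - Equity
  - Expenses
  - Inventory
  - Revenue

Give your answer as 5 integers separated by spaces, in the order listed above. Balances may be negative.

After txn 1 (Dr Revenue, Cr Cash, amount 13): Cash=-13 Revenue=13
After txn 2 (Dr Cash, Cr Expenses, amount 272): Cash=259 Expenses=-272 Revenue=13
After txn 3 (Dr Cash, Cr Inventory, amount 431): Cash=690 Expenses=-272 Inventory=-431 Revenue=13
After txn 4 (Dr Equity, Cr Inventory, amount 497): Cash=690 Equity=497 Expenses=-272 Inventory=-928 Revenue=13

Answer: 690 497 -272 -928 13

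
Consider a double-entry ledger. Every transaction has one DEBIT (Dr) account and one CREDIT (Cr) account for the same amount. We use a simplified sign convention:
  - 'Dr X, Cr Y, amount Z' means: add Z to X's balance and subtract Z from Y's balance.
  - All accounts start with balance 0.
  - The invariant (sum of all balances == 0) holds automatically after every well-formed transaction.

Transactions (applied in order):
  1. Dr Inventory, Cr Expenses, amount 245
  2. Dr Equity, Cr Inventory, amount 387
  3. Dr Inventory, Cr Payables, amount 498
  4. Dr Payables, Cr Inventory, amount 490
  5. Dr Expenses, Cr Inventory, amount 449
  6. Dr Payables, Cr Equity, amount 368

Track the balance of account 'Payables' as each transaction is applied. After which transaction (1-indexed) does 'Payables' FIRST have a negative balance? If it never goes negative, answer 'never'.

After txn 1: Payables=0
After txn 2: Payables=0
After txn 3: Payables=-498

Answer: 3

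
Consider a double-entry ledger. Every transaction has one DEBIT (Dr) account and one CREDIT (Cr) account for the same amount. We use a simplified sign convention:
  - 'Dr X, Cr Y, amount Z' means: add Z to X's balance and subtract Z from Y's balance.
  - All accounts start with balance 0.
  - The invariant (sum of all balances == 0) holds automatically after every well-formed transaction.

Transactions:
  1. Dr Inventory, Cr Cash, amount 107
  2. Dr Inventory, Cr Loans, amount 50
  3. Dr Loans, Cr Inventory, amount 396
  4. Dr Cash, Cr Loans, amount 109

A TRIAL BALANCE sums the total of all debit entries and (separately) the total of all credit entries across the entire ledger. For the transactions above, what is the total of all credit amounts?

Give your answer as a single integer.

Answer: 662

Derivation:
Txn 1: credit+=107
Txn 2: credit+=50
Txn 3: credit+=396
Txn 4: credit+=109
Total credits = 662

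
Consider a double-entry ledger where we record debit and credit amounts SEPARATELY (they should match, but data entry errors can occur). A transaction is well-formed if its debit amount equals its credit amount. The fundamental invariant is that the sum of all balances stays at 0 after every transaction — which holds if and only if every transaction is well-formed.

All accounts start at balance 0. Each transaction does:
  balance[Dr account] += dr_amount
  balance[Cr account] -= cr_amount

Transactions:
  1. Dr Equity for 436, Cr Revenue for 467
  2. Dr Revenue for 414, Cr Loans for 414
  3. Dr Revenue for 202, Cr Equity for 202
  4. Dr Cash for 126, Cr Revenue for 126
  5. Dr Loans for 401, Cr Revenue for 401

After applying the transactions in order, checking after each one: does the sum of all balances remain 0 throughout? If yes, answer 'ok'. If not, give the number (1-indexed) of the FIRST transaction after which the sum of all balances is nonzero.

After txn 1: dr=436 cr=467 sum_balances=-31
After txn 2: dr=414 cr=414 sum_balances=-31
After txn 3: dr=202 cr=202 sum_balances=-31
After txn 4: dr=126 cr=126 sum_balances=-31
After txn 5: dr=401 cr=401 sum_balances=-31

Answer: 1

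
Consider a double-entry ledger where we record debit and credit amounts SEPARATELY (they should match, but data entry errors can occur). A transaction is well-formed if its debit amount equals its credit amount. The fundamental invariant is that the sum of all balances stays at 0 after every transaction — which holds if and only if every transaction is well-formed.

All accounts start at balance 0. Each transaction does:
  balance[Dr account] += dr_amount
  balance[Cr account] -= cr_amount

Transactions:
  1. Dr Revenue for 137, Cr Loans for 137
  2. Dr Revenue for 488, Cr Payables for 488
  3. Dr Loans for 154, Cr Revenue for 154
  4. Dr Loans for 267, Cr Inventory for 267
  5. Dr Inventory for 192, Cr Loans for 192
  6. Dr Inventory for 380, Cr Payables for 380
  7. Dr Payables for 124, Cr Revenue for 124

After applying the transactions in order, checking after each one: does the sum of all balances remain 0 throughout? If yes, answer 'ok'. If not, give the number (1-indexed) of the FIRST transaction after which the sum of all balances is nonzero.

Answer: ok

Derivation:
After txn 1: dr=137 cr=137 sum_balances=0
After txn 2: dr=488 cr=488 sum_balances=0
After txn 3: dr=154 cr=154 sum_balances=0
After txn 4: dr=267 cr=267 sum_balances=0
After txn 5: dr=192 cr=192 sum_balances=0
After txn 6: dr=380 cr=380 sum_balances=0
After txn 7: dr=124 cr=124 sum_balances=0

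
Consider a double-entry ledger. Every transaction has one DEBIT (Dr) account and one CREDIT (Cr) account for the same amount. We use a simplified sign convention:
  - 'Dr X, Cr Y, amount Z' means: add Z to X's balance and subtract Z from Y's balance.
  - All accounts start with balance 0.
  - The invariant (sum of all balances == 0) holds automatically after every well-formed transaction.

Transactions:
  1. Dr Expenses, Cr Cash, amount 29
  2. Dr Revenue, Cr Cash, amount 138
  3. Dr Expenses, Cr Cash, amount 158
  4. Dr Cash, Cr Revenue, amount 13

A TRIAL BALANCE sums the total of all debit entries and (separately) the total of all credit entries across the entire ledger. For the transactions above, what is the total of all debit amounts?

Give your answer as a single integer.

Txn 1: debit+=29
Txn 2: debit+=138
Txn 3: debit+=158
Txn 4: debit+=13
Total debits = 338

Answer: 338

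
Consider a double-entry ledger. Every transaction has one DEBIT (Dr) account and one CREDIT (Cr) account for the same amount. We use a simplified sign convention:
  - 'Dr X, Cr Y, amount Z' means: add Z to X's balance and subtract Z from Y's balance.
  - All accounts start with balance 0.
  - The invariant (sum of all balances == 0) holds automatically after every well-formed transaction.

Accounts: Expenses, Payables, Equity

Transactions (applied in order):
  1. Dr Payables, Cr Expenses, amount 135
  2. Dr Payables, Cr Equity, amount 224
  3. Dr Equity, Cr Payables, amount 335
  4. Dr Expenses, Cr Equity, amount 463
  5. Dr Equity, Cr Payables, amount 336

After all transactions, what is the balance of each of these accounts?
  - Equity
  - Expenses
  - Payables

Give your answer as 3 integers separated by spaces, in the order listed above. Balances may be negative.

After txn 1 (Dr Payables, Cr Expenses, amount 135): Expenses=-135 Payables=135
After txn 2 (Dr Payables, Cr Equity, amount 224): Equity=-224 Expenses=-135 Payables=359
After txn 3 (Dr Equity, Cr Payables, amount 335): Equity=111 Expenses=-135 Payables=24
After txn 4 (Dr Expenses, Cr Equity, amount 463): Equity=-352 Expenses=328 Payables=24
After txn 5 (Dr Equity, Cr Payables, amount 336): Equity=-16 Expenses=328 Payables=-312

Answer: -16 328 -312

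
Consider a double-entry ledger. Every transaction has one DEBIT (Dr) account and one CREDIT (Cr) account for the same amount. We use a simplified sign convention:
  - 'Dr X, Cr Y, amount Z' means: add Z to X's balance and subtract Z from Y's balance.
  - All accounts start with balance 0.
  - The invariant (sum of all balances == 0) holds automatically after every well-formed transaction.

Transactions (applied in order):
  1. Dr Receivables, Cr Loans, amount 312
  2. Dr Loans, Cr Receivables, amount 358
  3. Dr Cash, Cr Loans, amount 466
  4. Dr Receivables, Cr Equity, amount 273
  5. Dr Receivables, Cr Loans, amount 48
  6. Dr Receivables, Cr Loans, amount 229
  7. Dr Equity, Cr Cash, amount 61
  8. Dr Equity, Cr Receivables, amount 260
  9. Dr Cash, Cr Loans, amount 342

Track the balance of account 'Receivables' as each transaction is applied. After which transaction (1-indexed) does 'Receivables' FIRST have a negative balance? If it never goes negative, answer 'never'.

Answer: 2

Derivation:
After txn 1: Receivables=312
After txn 2: Receivables=-46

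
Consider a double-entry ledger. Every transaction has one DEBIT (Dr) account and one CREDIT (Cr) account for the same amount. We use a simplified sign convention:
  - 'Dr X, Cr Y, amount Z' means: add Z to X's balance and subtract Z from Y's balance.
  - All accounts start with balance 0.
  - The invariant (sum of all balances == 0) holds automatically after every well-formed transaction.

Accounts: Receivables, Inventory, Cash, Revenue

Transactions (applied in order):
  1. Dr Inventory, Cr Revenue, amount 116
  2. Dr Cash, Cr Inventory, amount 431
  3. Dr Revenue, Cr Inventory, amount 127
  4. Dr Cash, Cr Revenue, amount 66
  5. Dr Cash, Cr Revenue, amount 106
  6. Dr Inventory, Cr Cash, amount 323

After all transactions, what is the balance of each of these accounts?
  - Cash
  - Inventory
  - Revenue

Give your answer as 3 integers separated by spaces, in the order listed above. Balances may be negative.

Answer: 280 -119 -161

Derivation:
After txn 1 (Dr Inventory, Cr Revenue, amount 116): Inventory=116 Revenue=-116
After txn 2 (Dr Cash, Cr Inventory, amount 431): Cash=431 Inventory=-315 Revenue=-116
After txn 3 (Dr Revenue, Cr Inventory, amount 127): Cash=431 Inventory=-442 Revenue=11
After txn 4 (Dr Cash, Cr Revenue, amount 66): Cash=497 Inventory=-442 Revenue=-55
After txn 5 (Dr Cash, Cr Revenue, amount 106): Cash=603 Inventory=-442 Revenue=-161
After txn 6 (Dr Inventory, Cr Cash, amount 323): Cash=280 Inventory=-119 Revenue=-161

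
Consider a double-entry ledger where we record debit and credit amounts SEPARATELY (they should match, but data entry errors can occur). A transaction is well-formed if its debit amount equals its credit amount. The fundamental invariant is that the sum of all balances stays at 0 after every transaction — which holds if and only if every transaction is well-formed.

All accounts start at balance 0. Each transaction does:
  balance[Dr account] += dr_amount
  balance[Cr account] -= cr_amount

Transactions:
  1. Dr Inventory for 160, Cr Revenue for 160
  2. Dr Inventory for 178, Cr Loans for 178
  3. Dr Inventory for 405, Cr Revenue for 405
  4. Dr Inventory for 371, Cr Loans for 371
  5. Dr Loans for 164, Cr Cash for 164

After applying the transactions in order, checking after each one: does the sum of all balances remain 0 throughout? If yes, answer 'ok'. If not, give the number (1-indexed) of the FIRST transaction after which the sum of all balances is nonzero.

After txn 1: dr=160 cr=160 sum_balances=0
After txn 2: dr=178 cr=178 sum_balances=0
After txn 3: dr=405 cr=405 sum_balances=0
After txn 4: dr=371 cr=371 sum_balances=0
After txn 5: dr=164 cr=164 sum_balances=0

Answer: ok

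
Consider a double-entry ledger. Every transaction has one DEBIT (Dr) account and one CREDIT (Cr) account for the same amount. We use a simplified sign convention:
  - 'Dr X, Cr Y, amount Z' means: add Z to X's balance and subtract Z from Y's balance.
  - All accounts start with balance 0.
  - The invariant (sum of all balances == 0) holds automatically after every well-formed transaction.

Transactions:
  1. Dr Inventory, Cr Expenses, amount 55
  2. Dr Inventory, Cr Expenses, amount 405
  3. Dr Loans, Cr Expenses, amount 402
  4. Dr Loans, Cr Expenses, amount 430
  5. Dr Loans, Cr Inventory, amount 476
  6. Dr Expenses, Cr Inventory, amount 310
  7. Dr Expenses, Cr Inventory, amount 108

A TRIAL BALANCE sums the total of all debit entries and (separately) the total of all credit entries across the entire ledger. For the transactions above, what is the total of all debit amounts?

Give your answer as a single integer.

Txn 1: debit+=55
Txn 2: debit+=405
Txn 3: debit+=402
Txn 4: debit+=430
Txn 5: debit+=476
Txn 6: debit+=310
Txn 7: debit+=108
Total debits = 2186

Answer: 2186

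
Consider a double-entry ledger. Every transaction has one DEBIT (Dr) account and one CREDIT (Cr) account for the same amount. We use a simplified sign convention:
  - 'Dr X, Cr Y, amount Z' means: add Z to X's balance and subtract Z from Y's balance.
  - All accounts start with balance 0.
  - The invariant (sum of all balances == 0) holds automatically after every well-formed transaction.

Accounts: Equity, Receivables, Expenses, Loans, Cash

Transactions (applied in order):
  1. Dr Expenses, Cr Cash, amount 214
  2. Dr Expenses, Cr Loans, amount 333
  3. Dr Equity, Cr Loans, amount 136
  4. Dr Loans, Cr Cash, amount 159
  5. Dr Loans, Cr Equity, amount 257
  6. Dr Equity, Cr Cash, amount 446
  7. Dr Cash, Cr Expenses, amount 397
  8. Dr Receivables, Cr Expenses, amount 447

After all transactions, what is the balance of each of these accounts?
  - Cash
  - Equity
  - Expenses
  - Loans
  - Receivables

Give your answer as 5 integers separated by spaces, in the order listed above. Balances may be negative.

After txn 1 (Dr Expenses, Cr Cash, amount 214): Cash=-214 Expenses=214
After txn 2 (Dr Expenses, Cr Loans, amount 333): Cash=-214 Expenses=547 Loans=-333
After txn 3 (Dr Equity, Cr Loans, amount 136): Cash=-214 Equity=136 Expenses=547 Loans=-469
After txn 4 (Dr Loans, Cr Cash, amount 159): Cash=-373 Equity=136 Expenses=547 Loans=-310
After txn 5 (Dr Loans, Cr Equity, amount 257): Cash=-373 Equity=-121 Expenses=547 Loans=-53
After txn 6 (Dr Equity, Cr Cash, amount 446): Cash=-819 Equity=325 Expenses=547 Loans=-53
After txn 7 (Dr Cash, Cr Expenses, amount 397): Cash=-422 Equity=325 Expenses=150 Loans=-53
After txn 8 (Dr Receivables, Cr Expenses, amount 447): Cash=-422 Equity=325 Expenses=-297 Loans=-53 Receivables=447

Answer: -422 325 -297 -53 447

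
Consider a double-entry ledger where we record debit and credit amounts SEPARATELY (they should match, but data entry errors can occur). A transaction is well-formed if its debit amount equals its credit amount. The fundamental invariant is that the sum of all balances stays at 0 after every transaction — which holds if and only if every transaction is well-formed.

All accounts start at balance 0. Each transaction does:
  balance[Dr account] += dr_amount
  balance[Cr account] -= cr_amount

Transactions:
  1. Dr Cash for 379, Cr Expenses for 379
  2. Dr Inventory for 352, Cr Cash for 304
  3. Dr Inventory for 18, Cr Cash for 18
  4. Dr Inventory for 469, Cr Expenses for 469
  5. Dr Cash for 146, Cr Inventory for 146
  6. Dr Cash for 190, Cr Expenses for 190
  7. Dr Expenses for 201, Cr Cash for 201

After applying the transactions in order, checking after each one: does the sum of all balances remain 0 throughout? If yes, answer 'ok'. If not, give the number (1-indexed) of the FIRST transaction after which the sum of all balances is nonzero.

After txn 1: dr=379 cr=379 sum_balances=0
After txn 2: dr=352 cr=304 sum_balances=48
After txn 3: dr=18 cr=18 sum_balances=48
After txn 4: dr=469 cr=469 sum_balances=48
After txn 5: dr=146 cr=146 sum_balances=48
After txn 6: dr=190 cr=190 sum_balances=48
After txn 7: dr=201 cr=201 sum_balances=48

Answer: 2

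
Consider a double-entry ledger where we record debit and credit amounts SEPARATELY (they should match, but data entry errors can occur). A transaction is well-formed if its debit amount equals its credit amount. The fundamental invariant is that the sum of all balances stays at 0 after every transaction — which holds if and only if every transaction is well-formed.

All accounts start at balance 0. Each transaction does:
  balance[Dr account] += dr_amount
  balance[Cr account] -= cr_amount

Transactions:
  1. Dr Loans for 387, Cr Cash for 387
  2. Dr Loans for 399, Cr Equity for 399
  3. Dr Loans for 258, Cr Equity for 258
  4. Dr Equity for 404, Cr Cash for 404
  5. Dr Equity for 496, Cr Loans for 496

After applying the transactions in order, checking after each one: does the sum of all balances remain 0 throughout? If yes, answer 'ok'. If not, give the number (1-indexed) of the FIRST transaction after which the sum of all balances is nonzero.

Answer: ok

Derivation:
After txn 1: dr=387 cr=387 sum_balances=0
After txn 2: dr=399 cr=399 sum_balances=0
After txn 3: dr=258 cr=258 sum_balances=0
After txn 4: dr=404 cr=404 sum_balances=0
After txn 5: dr=496 cr=496 sum_balances=0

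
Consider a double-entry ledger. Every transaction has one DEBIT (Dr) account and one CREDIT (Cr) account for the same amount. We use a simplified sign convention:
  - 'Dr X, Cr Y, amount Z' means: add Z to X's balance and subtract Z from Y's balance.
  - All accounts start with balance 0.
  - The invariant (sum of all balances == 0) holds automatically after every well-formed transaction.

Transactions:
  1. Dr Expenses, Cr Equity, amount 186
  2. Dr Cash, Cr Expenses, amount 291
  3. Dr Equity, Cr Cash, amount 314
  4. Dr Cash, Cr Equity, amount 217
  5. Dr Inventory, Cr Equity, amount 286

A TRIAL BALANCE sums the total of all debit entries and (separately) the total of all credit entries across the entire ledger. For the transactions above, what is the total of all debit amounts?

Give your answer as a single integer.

Txn 1: debit+=186
Txn 2: debit+=291
Txn 3: debit+=314
Txn 4: debit+=217
Txn 5: debit+=286
Total debits = 1294

Answer: 1294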